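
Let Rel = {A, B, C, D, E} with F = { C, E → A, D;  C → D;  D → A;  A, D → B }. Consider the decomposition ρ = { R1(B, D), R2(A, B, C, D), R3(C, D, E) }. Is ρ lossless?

Chase test. Columns are A, B, C, D, E; row i has aⱼ where attribute j ∈ Ri, else bᵢⱼ.
Initial tableau (one row per fragment):
  row 1: b11 a2 b13 a4 b15
  row 2: a1 a2 a3 a4 b25
  row 3: b31 b32 a3 a4 a5
Rows 1 and 2 agree on D; apply D→A and equate their A entries.
Rows 1 and 3 agree on D; apply D→A and equate their A entries.
Rows 1 and 3 agree on A, D; apply A, D→B and equate their B entries.
Row 3 is now all distinguished symbols — the join is lossless.

Yes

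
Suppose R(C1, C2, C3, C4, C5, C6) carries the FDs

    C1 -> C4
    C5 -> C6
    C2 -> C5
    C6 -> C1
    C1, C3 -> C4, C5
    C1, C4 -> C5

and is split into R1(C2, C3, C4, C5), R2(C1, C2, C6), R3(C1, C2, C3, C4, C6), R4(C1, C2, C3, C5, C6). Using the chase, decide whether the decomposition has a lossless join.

Yes

Chase test. Columns are C1, C2, C3, C4, C5, C6; row i has aⱼ where attribute j ∈ Ri, else bᵢⱼ.
Initial tableau (one row per fragment):
  row 1: b11 a2 a3 a4 a5 b16
  row 2: a1 a2 b23 b24 b25 a6
  row 3: a1 a2 a3 a4 b35 a6
  row 4: a1 a2 a3 b44 a5 a6
Rows 2 and 3 agree on C1; apply C1→C4 and equate their C4 entries.
Rows 2 and 4 agree on C1; apply C1→C4 and equate their C4 entries.
Rows 1 and 4 agree on C5; apply C5→C6 and equate their C6 entries.
Rows 1 and 2 agree on C2; apply C2→C5 and equate their C5 entries.
Rows 1 and 3 agree on C2; apply C2→C5 and equate their C5 entries.
Rows 1 and 2 agree on C6; apply C6→C1 and equate their C1 entries.
Row 1 is now all distinguished symbols — the join is lossless.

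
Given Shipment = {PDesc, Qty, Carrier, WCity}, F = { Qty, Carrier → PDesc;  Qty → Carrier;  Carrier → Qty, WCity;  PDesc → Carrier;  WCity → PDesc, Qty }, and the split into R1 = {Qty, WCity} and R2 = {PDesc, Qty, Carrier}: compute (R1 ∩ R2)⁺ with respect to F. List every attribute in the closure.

PDesc, Qty, Carrier, WCity

R1 ∩ R2 = {Qty}.
Qty → Carrier applies, adding Carrier
Carrier → Qty, WCity applies, adding WCity
WCity → PDesc, Qty applies, adding PDesc
Closure: {PDesc, Qty, Carrier, WCity}.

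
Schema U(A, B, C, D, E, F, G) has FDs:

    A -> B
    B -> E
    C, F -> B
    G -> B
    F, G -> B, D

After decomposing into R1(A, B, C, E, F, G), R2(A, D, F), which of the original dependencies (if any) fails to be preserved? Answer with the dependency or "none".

F, G -> B, D

Check F, G → B, D: no single fragment contains all of {B, D, F, G}, and the restricted closure of {F, G} across the fragments never reaches {B, D}.
A → B is preserved.
B → E is preserved.
C, F → B is preserved.
G → B is preserved.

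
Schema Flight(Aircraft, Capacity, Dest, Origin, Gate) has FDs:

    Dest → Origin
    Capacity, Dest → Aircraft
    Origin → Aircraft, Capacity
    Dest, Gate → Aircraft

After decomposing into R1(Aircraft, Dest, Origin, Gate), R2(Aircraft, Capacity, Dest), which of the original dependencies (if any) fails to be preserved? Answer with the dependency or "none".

Check Origin → Aircraft, Capacity: no single fragment contains all of {Aircraft, Capacity, Origin}, and the restricted closure of {Origin} across the fragments never reaches {Aircraft, Capacity}.
Dest → Origin is preserved.
Capacity, Dest → Aircraft is preserved.
Dest, Gate → Aircraft is preserved.

Origin → Aircraft, Capacity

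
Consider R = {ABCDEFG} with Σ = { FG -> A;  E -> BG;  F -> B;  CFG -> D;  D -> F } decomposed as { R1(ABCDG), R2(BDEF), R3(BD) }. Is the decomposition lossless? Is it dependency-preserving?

lossy and not dependency-preserving

Lossless test (chase): Rows 1 and 2 agree on D; apply D→F and equate their F entries. Rows 1 and 3 agree on D; apply D→F and equate their F entries. No row becomes fully distinguished — the join is lossy.
Dependency preservation: the restricted closure of {FG} across the fragments never reaches {A}, so FG → A cannot be enforced without a join — not preserved.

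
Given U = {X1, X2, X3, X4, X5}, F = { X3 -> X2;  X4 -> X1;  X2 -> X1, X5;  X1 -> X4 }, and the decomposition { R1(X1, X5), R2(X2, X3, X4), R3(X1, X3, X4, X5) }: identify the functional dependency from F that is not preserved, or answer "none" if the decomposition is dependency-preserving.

Check X2 → X1, X5: no single fragment contains all of {X1, X2, X5}, and the restricted closure of {X2} across the fragments never reaches {X1, X5}.
X3 → X2 is preserved.
X4 → X1 is preserved.
X1 → X4 is preserved.

X2 -> X1, X5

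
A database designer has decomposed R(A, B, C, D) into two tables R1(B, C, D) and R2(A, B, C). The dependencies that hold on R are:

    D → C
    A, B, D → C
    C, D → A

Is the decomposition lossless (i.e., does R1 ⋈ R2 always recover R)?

Common attributes: R1 ∩ R2 = {B, C}.
No dependency enlarges {B, C}, so (B, C)⁺ = {B, C}.
The closure contains neither all of R1 = {B, C, D} nor all of R2 = {A, B, C}, so the common attributes are not a superkey of either fragment. The join is lossy.

No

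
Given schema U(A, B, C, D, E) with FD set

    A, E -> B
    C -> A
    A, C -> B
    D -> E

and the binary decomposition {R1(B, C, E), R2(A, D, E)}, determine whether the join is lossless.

No

Common attributes: R1 ∩ R2 = {E}.
No dependency enlarges {E}, so (E)⁺ = {E}.
The closure contains neither all of R1 = {B, C, E} nor all of R2 = {A, D, E}, so the common attributes are not a superkey of either fragment. The join is lossy.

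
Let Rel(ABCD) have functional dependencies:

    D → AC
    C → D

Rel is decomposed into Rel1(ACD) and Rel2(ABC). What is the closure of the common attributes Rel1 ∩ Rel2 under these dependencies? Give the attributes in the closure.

Rel1 ∩ Rel2 = {AC}.
C → D applies, adding D
Closure: {ACD}.

ACD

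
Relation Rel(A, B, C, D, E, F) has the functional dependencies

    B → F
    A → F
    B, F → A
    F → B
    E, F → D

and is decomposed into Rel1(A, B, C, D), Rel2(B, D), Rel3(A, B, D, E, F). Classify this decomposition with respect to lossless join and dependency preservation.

Lossless test (chase): Rows 1 and 2 agree on B; apply B→F and equate their F entries. Rows 1 and 3 agree on B; apply B→F and equate their F entries. Rows 1 and 2 agree on B, F; apply B, F→A and equate their A entries. No row becomes fully distinguished — the join is lossy.
Dependency preservation: every FD's attributes lie within a single fragment, so each can be enforced locally — preserved.

lossy but dependency-preserving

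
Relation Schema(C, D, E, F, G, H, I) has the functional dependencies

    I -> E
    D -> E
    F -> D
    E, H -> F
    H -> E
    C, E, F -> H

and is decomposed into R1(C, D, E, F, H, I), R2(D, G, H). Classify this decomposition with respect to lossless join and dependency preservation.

Lossless test: (D, H)⁺ = {D, E, F, H}, which is a superkey of neither fragment — lossy.
Dependency preservation: every FD's attributes lie within a single fragment, so each can be enforced locally — preserved.

lossy but dependency-preserving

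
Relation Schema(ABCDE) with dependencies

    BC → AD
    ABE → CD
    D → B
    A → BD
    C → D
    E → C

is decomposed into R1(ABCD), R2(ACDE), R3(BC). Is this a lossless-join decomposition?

Chase test. Columns are ABCDE; row i has aⱼ where attribute j ∈ Ri, else bᵢⱼ.
Initial tableau (one row per fragment):
  row 1: a1 a2 a3 a4 b15
  row 2: a1 b22 a3 a4 a5
  row 3: b31 a2 a3 b34 b35
Rows 1 and 3 agree on BC; apply BC→AD and equate their AD entries.
Rows 1 and 2 agree on D; apply D→B and equate their B entries.
Row 2 is now all distinguished symbols — the join is lossless.

Yes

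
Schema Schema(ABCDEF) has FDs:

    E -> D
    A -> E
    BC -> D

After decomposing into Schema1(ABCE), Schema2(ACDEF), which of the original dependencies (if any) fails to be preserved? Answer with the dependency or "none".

BC -> D

Check BC → D: no single fragment contains all of {BCD}, and the restricted closure of {BC} across the fragments never reaches {D}.
E → D is preserved.
A → E is preserved.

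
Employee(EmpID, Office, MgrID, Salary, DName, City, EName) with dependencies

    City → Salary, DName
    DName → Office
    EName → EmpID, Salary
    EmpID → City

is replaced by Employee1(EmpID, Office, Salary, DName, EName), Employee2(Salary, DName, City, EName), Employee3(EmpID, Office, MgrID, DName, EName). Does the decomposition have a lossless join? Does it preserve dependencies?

lossless but not dependency-preserving

Lossless test (chase): Rows 1 and 2 agree on DName; apply DName→Office and equate their Office entries. Rows 1 and 2 agree on EName; apply EName→EmpID, Salary and equate their EmpID, Salary entries. Rows 1 and 3 agree on EName; apply EName→EmpID, Salary and equate their EmpID, Salary entries. Rows 1 and 2 agree on EmpID; apply EmpID→City and equate their City entries. Rows 1 and 3 agree on EmpID; apply EmpID→City and equate their City entries. Row 3 is now all distinguished symbols — the join is lossless.
Dependency preservation: the restricted closure of {EmpID} across the fragments never reaches {City}, so EmpID → City cannot be enforced without a join — not preserved.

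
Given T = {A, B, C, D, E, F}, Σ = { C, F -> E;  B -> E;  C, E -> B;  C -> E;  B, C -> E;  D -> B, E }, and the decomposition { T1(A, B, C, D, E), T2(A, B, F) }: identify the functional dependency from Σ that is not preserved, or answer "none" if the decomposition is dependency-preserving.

none

C, F → E: restricted closure across fragments reaches E.
B → E lies within T1.
C, E → B lies within T1.
C → E lies within T1.
B, C → E lies within T1.
D → B, E lies within T1.
Every dependency is enforceable on the fragments, so the decomposition is dependency-preserving.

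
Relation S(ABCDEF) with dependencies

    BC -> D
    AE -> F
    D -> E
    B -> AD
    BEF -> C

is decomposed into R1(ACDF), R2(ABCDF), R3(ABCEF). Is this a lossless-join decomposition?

Chase test. Columns are ABCDEF; row i has aⱼ where attribute j ∈ Ri, else bᵢⱼ.
Initial tableau (one row per fragment):
  row 1: a1 b12 a3 a4 b15 a6
  row 2: a1 a2 a3 a4 b25 a6
  row 3: a1 a2 a3 b34 a5 a6
Rows 2 and 3 agree on BC; apply BC→D and equate their D entries.
Rows 1 and 2 agree on D; apply D→E and equate their E entries.
Rows 1 and 3 agree on D; apply D→E and equate their E entries.
Row 2 is now all distinguished symbols — the join is lossless.

Yes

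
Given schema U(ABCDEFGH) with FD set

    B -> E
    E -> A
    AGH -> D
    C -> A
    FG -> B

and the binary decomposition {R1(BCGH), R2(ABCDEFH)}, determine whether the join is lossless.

No

Common attributes: R1 ∩ R2 = {BCH}.
Closure of {BCH}: B → E applies, adding E; E → A applies, adding A. So (BCH)⁺ = {ABCEH}.
The closure contains neither all of R1 = {BCGH} nor all of R2 = {ABCDEFH}, so the common attributes are not a superkey of either fragment. The join is lossy.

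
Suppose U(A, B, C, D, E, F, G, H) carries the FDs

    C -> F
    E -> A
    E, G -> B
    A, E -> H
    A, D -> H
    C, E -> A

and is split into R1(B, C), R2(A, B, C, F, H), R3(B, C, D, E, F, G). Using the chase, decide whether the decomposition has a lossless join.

Chase test. Columns are A, B, C, D, E, F, G, H; row i has aⱼ where attribute j ∈ Ri, else bᵢⱼ.
Initial tableau (one row per fragment):
  row 1: b11 a2 a3 b14 b15 b16 b17 b18
  row 2: a1 a2 a3 b24 b25 a6 b27 a8
  row 3: b31 a2 a3 a4 a5 a6 a7 b38
Rows 1 and 2 agree on C; apply C→F and equate their F entries.
No row becomes fully distinguished — the join is lossy.

No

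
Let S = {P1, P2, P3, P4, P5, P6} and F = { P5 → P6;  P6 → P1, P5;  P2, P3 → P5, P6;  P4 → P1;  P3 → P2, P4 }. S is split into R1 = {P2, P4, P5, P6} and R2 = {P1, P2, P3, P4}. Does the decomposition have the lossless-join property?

No

Common attributes: R1 ∩ R2 = {P2, P4}.
Closure of {P2, P4}: P4 → P1 applies, adding P1. So (P2, P4)⁺ = {P1, P2, P4}.
The closure contains neither all of R1 = {P2, P4, P5, P6} nor all of R2 = {P1, P2, P3, P4}, so the common attributes are not a superkey of either fragment. The join is lossy.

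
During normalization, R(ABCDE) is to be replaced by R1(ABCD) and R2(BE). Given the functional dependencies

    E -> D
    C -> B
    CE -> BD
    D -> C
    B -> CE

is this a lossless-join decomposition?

Yes

Common attributes: R1 ∩ R2 = {B}.
Closure of {B}: B → CE applies, adding CE; E → D applies, adding D. So (B)⁺ = {BCDE}.
This closure contains every attribute of R2, so R1 ∩ R2 → R2. The join is lossless.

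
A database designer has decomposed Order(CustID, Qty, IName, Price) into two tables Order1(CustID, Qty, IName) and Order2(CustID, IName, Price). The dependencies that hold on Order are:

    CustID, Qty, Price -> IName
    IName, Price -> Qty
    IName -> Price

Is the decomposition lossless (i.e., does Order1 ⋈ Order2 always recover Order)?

Yes

Common attributes: Order1 ∩ Order2 = {CustID, IName}.
Closure of {CustID, IName}: IName → Price applies, adding Price; IName, Price → Qty applies, adding Qty. So (CustID, IName)⁺ = {CustID, Qty, IName, Price}.
This closure contains every attribute of Order1, so Order1 ∩ Order2 → Order1. The join is lossless.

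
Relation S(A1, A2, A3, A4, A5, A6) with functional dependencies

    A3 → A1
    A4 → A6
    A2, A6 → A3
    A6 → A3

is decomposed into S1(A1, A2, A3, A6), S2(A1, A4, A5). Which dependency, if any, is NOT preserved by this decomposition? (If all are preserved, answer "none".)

Check A4 → A6: no single fragment contains all of {A4, A6}, and the restricted closure of {A4} across the fragments never reaches {A6}.
A3 → A1 is preserved.
A2, A6 → A3 is preserved.
A6 → A3 is preserved.

A4 → A6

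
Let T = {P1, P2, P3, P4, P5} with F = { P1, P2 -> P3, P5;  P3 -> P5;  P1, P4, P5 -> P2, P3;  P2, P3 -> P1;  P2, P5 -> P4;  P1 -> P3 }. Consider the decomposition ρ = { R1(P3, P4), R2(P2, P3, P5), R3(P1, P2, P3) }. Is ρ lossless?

Chase test. Columns are P1, P2, P3, P4, P5; row i has aⱼ where attribute j ∈ Ri, else bᵢⱼ.
Initial tableau (one row per fragment):
  row 1: b11 b12 a3 a4 b15
  row 2: b21 a2 a3 b24 a5
  row 3: a1 a2 a3 b34 b35
Rows 1 and 2 agree on P3; apply P3→P5 and equate their P5 entries.
Rows 1 and 3 agree on P3; apply P3→P5 and equate their P5 entries.
Rows 2 and 3 agree on P2, P3; apply P2, P3→P1 and equate their P1 entries.
Rows 2 and 3 agree on P2, P5; apply P2, P5→P4 and equate their P4 entries.
No row becomes fully distinguished — the join is lossy.

No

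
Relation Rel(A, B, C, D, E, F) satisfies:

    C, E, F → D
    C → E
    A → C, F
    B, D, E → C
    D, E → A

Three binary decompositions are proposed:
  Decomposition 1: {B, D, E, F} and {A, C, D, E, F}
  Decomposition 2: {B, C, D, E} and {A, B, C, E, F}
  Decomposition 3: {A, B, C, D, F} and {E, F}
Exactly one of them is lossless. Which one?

Decomposition 1

Decomposition 1: common = {D, E, F}, closure = {A, C, D, E, F} → lossless.
Decomposition 2: common = {B, C, E}, closure = {B, C, E} → lossy.
Decomposition 3: common = {F}, closure = {F} → lossy.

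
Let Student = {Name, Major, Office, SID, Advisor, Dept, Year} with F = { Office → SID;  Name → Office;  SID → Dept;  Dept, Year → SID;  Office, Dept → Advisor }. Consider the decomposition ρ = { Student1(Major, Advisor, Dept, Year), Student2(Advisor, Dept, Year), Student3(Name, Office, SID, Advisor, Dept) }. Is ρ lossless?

No

Chase test. Columns are Name, Major, Office, SID, Advisor, Dept, Year; row i has aⱼ where attribute j ∈ Studenti, else bᵢⱼ.
Initial tableau (one row per fragment):
  row 1: b11 a2 b13 b14 a5 a6 a7
  row 2: b21 b22 b23 b24 a5 a6 a7
  row 3: a1 b32 a3 a4 a5 a6 b37
Rows 1 and 2 agree on Dept, Year; apply Dept, Year→SID and equate their SID entries.
No row becomes fully distinguished — the join is lossy.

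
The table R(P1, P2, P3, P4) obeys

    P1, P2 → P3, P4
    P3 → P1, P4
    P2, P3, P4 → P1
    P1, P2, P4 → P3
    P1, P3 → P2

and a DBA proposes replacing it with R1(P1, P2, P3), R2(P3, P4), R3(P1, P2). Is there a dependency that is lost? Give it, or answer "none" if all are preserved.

P1, P2 → P3, P4: restricted closure across fragments reaches P3, P4.
P3 → P1, P4: restricted closure across fragments reaches P1, P4.
P2, P3, P4 → P1: restricted closure across fragments reaches P1.
P1, P2, P4 → P3: restricted closure across fragments reaches P3.
P1, P3 → P2 lies within R1.
Every dependency is enforceable on the fragments, so the decomposition is dependency-preserving.

none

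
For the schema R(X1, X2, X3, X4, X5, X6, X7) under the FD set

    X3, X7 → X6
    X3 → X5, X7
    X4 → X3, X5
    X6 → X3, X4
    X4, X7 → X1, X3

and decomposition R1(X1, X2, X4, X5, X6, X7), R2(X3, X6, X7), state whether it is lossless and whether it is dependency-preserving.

Lossless test: (X6, X7)⁺ = {X1, X3, X4, X5, X6, X7}, which contains all of one fragment — lossless.
Dependency preservation: X3 → X5, X7; X4 → X3, X5; X6 → X3, X4; X4, X7 → X1, X3 are not contained in any single fragment, but the restricted closure of each left-hand side across the fragments still reaches the right-hand side; the remaining FDs each lie inside some fragment. All dependencies are preserved.

lossless and dependency-preserving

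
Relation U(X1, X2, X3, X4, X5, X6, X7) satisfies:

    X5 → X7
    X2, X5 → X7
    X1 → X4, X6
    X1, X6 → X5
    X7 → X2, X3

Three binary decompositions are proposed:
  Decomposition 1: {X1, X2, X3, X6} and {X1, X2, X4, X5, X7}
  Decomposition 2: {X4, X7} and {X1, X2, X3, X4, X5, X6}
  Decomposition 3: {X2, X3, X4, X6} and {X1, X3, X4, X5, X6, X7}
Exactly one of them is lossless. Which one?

Decomposition 1

Decomposition 1: common = {X1, X2}, closure = {X1, X2, X3, X4, X5, X6, X7} → lossless.
Decomposition 2: common = {X4}, closure = {X4} → lossy.
Decomposition 3: common = {X3, X4, X6}, closure = {X3, X4, X6} → lossy.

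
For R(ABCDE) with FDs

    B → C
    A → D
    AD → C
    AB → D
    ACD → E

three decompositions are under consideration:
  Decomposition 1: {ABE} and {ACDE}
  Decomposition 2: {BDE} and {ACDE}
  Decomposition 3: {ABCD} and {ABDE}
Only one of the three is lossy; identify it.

Decomposition 1: common = {AE}, closure = {ACDE} → lossless.
Decomposition 2: common = {DE}, closure = {DE} → lossy.
Decomposition 3: common = {ABD}, closure = {ABCDE} → lossless.

Decomposition 2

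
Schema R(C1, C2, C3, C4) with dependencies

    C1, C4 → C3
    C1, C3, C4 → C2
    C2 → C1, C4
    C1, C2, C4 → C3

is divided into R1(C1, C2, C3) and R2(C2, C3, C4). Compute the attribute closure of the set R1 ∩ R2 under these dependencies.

C1, C2, C3, C4

R1 ∩ R2 = {C2, C3}.
C2 → C1, C4 applies, adding C1, C4
Closure: {C1, C2, C3, C4}.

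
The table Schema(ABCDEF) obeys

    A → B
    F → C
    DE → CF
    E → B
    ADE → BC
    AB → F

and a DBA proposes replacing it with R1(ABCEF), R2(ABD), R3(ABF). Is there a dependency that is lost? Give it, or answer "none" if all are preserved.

DE → CF

Check DE → CF: no single fragment contains all of {CDEF}, and the restricted closure of {DE} across the fragments never reaches {CF}.
A → B is preserved.
F → C is preserved.
E → B is preserved.
ADE → BC is preserved.
AB → F is preserved.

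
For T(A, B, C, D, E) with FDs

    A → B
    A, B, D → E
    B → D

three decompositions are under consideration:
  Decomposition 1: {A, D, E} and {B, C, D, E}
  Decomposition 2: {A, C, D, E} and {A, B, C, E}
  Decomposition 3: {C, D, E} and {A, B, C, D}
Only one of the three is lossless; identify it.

Decomposition 1: common = {D, E}, closure = {D, E} → lossy.
Decomposition 2: common = {A, C, E}, closure = {A, B, C, D, E} → lossless.
Decomposition 3: common = {C, D}, closure = {C, D} → lossy.

Decomposition 2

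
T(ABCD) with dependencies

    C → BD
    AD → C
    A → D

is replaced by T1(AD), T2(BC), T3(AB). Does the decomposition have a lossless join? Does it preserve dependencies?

lossy and not dependency-preserving

Lossless test (chase): Rows 1 and 3 agree on A; apply A→D and equate their D entries. Rows 1 and 3 agree on AD; apply AD→C and equate their C entries. Rows 1 and 3 agree on C; apply C→BD and equate their BD entries. No row becomes fully distinguished — the join is lossy.
Dependency preservation: the restricted closure of {C} across the fragments never reaches {BD}, so C → BD cannot be enforced without a join — not preserved.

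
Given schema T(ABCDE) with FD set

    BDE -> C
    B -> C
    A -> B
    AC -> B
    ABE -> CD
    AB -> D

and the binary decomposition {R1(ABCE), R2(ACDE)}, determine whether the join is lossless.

Common attributes: R1 ∩ R2 = {ACE}.
Closure of {ACE}: A → B applies, adding B; ABE → CD applies, adding D. So (ACE)⁺ = {ABCDE}.
This closure contains every attribute of R1, so R1 ∩ R2 → R1. The join is lossless.

Yes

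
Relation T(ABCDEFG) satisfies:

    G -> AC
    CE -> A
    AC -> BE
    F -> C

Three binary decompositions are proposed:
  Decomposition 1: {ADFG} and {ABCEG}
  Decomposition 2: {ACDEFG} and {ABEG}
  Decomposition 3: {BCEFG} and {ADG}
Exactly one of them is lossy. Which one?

Decomposition 3

Decomposition 1: common = {AG}, closure = {ABCEG} → lossless.
Decomposition 2: common = {AEG}, closure = {ABCEG} → lossless.
Decomposition 3: common = {G}, closure = {ABCEG} → lossy.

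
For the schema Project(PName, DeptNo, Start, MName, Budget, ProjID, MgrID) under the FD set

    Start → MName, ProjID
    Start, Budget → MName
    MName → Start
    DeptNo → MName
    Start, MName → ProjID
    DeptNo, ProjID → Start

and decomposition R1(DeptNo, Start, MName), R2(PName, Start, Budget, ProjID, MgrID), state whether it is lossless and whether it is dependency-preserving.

lossy but dependency-preserving

Lossless test: (Start)⁺ = {Start, MName, ProjID}, which is a superkey of neither fragment — lossy.
Dependency preservation: Start → MName, ProjID; Start, Budget → MName; Start, MName → ProjID; DeptNo, ProjID → Start are not contained in any single fragment, but the restricted closure of each left-hand side across the fragments still reaches the right-hand side; the remaining FDs each lie inside some fragment. All dependencies are preserved.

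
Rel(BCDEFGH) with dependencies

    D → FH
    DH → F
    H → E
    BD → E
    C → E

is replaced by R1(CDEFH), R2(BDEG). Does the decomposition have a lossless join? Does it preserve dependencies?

Lossless test: (DE)⁺ = {DEFH}, which is a superkey of neither fragment — lossy.
Dependency preservation: every FD's attributes lie within a single fragment, so each can be enforced locally — preserved.

lossy but dependency-preserving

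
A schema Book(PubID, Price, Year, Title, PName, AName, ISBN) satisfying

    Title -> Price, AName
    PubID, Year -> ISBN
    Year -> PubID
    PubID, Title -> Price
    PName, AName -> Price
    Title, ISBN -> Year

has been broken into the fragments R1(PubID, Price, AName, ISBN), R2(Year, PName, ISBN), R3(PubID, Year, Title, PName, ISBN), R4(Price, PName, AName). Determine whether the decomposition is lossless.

No

Chase test. Columns are PubID, Price, Year, Title, PName, AName, ISBN; row i has aⱼ where attribute j ∈ Ri, else bᵢⱼ.
Initial tableau (one row per fragment):
  row 1: a1 a2 b13 b14 b15 a6 a7
  row 2: b21 b22 a3 b24 a5 b26 a7
  row 3: a1 b32 a3 a4 a5 b36 a7
  row 4: b41 a2 b43 b44 a5 a6 b47
Rows 2 and 3 agree on Year; apply Year→PubID and equate their PubID entries.
No row becomes fully distinguished — the join is lossy.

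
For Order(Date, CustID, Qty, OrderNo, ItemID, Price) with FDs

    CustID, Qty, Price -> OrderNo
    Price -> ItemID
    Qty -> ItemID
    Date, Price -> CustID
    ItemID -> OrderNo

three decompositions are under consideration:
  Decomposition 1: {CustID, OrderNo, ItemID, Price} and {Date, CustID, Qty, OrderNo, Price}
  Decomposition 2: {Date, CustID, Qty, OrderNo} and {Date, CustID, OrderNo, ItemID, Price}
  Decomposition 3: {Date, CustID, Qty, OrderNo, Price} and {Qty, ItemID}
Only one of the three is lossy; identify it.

Decomposition 1: common = {CustID, OrderNo, Price}, closure = {CustID, OrderNo, ItemID, Price} → lossless.
Decomposition 2: common = {Date, CustID, OrderNo}, closure = {Date, CustID, OrderNo} → lossy.
Decomposition 3: common = {Qty}, closure = {Qty, OrderNo, ItemID} → lossless.

Decomposition 2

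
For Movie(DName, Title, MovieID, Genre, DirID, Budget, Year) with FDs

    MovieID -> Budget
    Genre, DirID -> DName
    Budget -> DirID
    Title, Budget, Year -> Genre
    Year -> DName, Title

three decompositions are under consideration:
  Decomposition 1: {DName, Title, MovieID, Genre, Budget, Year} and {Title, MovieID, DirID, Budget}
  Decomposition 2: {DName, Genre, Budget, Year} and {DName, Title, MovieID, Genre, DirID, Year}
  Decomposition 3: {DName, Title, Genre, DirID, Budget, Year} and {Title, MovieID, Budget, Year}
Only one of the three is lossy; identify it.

Decomposition 2

Decomposition 1: common = {Title, MovieID, Budget}, closure = {Title, MovieID, DirID, Budget} → lossless.
Decomposition 2: common = {DName, Genre, Year}, closure = {DName, Title, Genre, Year} → lossy.
Decomposition 3: common = {Title, Budget, Year}, closure = {DName, Title, Genre, DirID, Budget, Year} → lossless.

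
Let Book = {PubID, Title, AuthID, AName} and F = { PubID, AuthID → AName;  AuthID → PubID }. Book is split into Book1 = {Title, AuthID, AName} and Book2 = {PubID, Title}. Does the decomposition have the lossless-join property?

Common attributes: Book1 ∩ Book2 = {Title}.
No dependency enlarges {Title}, so (Title)⁺ = {Title}.
The closure contains neither all of Book1 = {Title, AuthID, AName} nor all of Book2 = {PubID, Title}, so the common attributes are not a superkey of either fragment. The join is lossy.

No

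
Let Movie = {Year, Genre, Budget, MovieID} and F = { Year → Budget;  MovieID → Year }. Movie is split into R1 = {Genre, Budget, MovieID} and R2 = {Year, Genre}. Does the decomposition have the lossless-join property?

No

Common attributes: R1 ∩ R2 = {Genre}.
No dependency enlarges {Genre}, so (Genre)⁺ = {Genre}.
The closure contains neither all of R1 = {Genre, Budget, MovieID} nor all of R2 = {Year, Genre}, so the common attributes are not a superkey of either fragment. The join is lossy.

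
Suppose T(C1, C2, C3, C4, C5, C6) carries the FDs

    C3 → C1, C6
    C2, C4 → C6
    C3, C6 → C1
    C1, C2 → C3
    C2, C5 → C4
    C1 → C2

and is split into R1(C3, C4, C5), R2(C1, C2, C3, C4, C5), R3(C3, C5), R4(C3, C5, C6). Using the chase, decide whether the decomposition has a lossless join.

Yes

Chase test. Columns are C1, C2, C3, C4, C5, C6; row i has aⱼ where attribute j ∈ Ri, else bᵢⱼ.
Initial tableau (one row per fragment):
  row 1: b11 b12 a3 a4 a5 b16
  row 2: a1 a2 a3 a4 a5 b26
  row 3: b31 b32 a3 b34 a5 b36
  row 4: b41 b42 a3 b44 a5 a6
Rows 1 and 2 agree on C3; apply C3→C1, C6 and equate their C1, C6 entries.
Rows 1 and 3 agree on C3; apply C3→C1, C6 and equate their C1, C6 entries.
Rows 1 and 4 agree on C3; apply C3→C1, C6 and equate their C1, C6 entries.
Rows 1 and 2 agree on C1; apply C1→C2 and equate their C2 entries.
Rows 1 and 3 agree on C1; apply C1→C2 and equate their C2 entries.
Rows 1 and 4 agree on C1; apply C1→C2 and equate their C2 entries.
Rows 1 and 3 agree on C2, C5; apply C2, C5→C4 and equate their C4 entries.
Rows 1 and 4 agree on C2, C5; apply C2, C5→C4 and equate their C4 entries.
Row 1 is now all distinguished symbols — the join is lossless.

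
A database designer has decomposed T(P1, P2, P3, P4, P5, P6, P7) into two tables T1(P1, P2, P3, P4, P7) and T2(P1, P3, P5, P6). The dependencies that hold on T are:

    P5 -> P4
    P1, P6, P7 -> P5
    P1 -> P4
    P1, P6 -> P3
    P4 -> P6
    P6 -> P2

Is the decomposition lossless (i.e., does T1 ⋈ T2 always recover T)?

Common attributes: T1 ∩ T2 = {P1, P3}.
Closure of {P1, P3}: P1 → P4 applies, adding P4; P4 → P6 applies, adding P6; P6 → P2 applies, adding P2. So (P1, P3)⁺ = {P1, P2, P3, P4, P6}.
The closure contains neither all of T1 = {P1, P2, P3, P4, P7} nor all of T2 = {P1, P3, P5, P6}, so the common attributes are not a superkey of either fragment. The join is lossy.

No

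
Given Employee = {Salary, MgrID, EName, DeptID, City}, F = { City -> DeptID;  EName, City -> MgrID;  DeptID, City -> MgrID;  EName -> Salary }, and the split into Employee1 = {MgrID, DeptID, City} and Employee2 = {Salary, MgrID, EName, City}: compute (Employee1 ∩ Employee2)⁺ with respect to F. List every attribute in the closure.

MgrID, DeptID, City

Employee1 ∩ Employee2 = {MgrID, City}.
City → DeptID applies, adding DeptID
Closure: {MgrID, DeptID, City}.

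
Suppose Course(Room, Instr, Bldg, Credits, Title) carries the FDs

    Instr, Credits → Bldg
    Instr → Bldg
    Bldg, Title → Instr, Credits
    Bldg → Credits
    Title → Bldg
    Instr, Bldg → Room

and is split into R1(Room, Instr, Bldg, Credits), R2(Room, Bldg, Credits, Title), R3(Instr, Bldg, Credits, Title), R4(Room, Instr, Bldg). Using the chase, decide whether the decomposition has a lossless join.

Yes

Chase test. Columns are Room, Instr, Bldg, Credits, Title; row i has aⱼ where attribute j ∈ Ri, else bᵢⱼ.
Initial tableau (one row per fragment):
  row 1: a1 a2 a3 a4 b15
  row 2: a1 b22 a3 a4 a5
  row 3: b31 a2 a3 a4 a5
  row 4: a1 a2 a3 b44 b45
Rows 2 and 3 agree on Bldg, Title; apply Bldg, Title→Instr, Credits and equate their Instr, Credits entries.
Rows 1 and 4 agree on Bldg; apply Bldg→Credits and equate their Credits entries.
Rows 1 and 3 agree on Instr, Bldg; apply Instr, Bldg→Room and equate their Room entries.
Row 2 is now all distinguished symbols — the join is lossless.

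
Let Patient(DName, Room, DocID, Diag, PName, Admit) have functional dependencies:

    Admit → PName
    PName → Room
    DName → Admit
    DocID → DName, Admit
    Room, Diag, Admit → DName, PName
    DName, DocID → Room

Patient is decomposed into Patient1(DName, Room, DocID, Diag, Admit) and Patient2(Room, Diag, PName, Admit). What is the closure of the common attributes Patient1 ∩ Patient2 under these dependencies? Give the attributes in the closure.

DName, Room, Diag, PName, Admit

Patient1 ∩ Patient2 = {Room, Diag, Admit}.
Admit → PName applies, adding PName
Room, Diag, Admit → DName, PName applies, adding DName
Closure: {DName, Room, Diag, PName, Admit}.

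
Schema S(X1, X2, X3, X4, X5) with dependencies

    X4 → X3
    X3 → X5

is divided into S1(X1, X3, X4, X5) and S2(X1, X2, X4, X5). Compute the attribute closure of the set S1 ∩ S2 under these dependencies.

S1 ∩ S2 = {X1, X4, X5}.
X4 → X3 applies, adding X3
Closure: {X1, X3, X4, X5}.

X1, X3, X4, X5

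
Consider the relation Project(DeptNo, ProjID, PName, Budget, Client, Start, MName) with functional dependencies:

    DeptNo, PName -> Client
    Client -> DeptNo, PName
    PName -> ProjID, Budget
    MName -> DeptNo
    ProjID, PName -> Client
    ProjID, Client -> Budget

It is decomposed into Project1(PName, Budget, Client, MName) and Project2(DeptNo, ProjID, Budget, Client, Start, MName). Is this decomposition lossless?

Common attributes: Project1 ∩ Project2 = {Budget, Client, MName}.
Closure of {Budget, Client, MName}: Client → DeptNo, PName applies, adding DeptNo, PName; PName → ProjID, Budget applies, adding ProjID. So (Budget, Client, MName)⁺ = {DeptNo, ProjID, PName, Budget, Client, MName}.
This closure contains every attribute of Project1, so Project1 ∩ Project2 → Project1. The join is lossless.

Yes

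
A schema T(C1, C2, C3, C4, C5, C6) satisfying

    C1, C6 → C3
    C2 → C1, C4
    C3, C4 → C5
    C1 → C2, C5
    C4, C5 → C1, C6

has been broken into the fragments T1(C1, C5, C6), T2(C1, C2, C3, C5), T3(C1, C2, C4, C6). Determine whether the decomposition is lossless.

Yes

Chase test. Columns are C1, C2, C3, C4, C5, C6; row i has aⱼ where attribute j ∈ Ti, else bᵢⱼ.
Initial tableau (one row per fragment):
  row 1: a1 b12 b13 b14 a5 a6
  row 2: a1 a2 a3 b24 a5 b26
  row 3: a1 a2 b33 a4 b35 a6
Rows 1 and 3 agree on C1, C6; apply C1, C6→C3 and equate their C3 entries.
Rows 2 and 3 agree on C2; apply C2→C1, C4 and equate their C1, C4 entries.
Rows 1 and 2 agree on C1; apply C1→C2, C5 and equate their C2, C5 entries.
Rows 1 and 3 agree on C1; apply C1→C2, C5 and equate their C2, C5 entries.
Rows 2 and 3 agree on C4, C5; apply C4, C5→C1, C6 and equate their C1, C6 entries.
Rows 1 and 2 agree on C1, C6; apply C1, C6→C3 and equate their C3 entries.
Rows 1 and 2 agree on C2; apply C2→C1, C4 and equate their C1, C4 entries.
Row 1 is now all distinguished symbols — the join is lossless.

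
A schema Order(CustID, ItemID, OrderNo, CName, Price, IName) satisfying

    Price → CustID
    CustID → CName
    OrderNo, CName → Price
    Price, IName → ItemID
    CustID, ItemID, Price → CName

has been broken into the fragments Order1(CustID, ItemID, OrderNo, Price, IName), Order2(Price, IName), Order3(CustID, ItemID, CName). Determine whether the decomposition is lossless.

Yes

Chase test. Columns are CustID, ItemID, OrderNo, CName, Price, IName; row i has aⱼ where attribute j ∈ Orderi, else bᵢⱼ.
Initial tableau (one row per fragment):
  row 1: a1 a2 a3 b14 a5 a6
  row 2: b21 b22 b23 b24 a5 a6
  row 3: a1 a2 b33 a4 b35 b36
Rows 1 and 2 agree on Price; apply Price→CustID and equate their CustID entries.
Rows 1 and 2 agree on CustID; apply CustID→CName and equate their CName entries.
Rows 1 and 3 agree on CustID; apply CustID→CName and equate their CName entries.
Rows 1 and 2 agree on Price, IName; apply Price, IName→ItemID and equate their ItemID entries.
Row 1 is now all distinguished symbols — the join is lossless.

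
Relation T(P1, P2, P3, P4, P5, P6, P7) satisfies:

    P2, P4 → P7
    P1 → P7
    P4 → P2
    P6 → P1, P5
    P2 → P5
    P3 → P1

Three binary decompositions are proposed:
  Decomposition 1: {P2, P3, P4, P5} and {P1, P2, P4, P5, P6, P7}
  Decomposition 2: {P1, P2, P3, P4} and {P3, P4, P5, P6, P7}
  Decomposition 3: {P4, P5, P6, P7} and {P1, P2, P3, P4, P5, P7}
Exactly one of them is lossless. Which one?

Decomposition 1: common = {P2, P4, P5}, closure = {P2, P4, P5, P7} → lossy.
Decomposition 2: common = {P3, P4}, closure = {P1, P2, P3, P4, P5, P7} → lossless.
Decomposition 3: common = {P4, P5, P7}, closure = {P2, P4, P5, P7} → lossy.

Decomposition 2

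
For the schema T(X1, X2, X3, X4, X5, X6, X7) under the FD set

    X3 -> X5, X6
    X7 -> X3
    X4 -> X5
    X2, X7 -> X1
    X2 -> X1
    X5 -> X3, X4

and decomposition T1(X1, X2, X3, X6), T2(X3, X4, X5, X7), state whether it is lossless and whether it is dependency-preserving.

Lossless test: (X3)⁺ = {X3, X4, X5, X6}, which is a superkey of neither fragment — lossy.
Dependency preservation: X3 → X5, X6; X2, X7 → X1 are not contained in any single fragment, but the restricted closure of each left-hand side across the fragments still reaches the right-hand side; the remaining FDs each lie inside some fragment. All dependencies are preserved.

lossy but dependency-preserving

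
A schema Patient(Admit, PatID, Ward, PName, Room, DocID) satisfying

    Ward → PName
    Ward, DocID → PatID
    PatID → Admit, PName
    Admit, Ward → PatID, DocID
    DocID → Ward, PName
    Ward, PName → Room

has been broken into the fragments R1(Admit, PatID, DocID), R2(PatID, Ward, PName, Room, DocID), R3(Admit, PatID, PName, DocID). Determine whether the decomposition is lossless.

Yes

Chase test. Columns are Admit, PatID, Ward, PName, Room, DocID; row i has aⱼ where attribute j ∈ Ri, else bᵢⱼ.
Initial tableau (one row per fragment):
  row 1: a1 a2 b13 b14 b15 a6
  row 2: b21 a2 a3 a4 a5 a6
  row 3: a1 a2 b33 a4 b35 a6
Rows 1 and 2 agree on PatID; apply PatID→Admit, PName and equate their Admit, PName entries.
Rows 1 and 2 agree on DocID; apply DocID→Ward, PName and equate their Ward, PName entries.
Rows 1 and 3 agree on DocID; apply DocID→Ward, PName and equate their Ward, PName entries.
Rows 1 and 2 agree on Ward, PName; apply Ward, PName→Room and equate their Room entries.
Rows 1 and 3 agree on Ward, PName; apply Ward, PName→Room and equate their Room entries.
Row 1 is now all distinguished symbols — the join is lossless.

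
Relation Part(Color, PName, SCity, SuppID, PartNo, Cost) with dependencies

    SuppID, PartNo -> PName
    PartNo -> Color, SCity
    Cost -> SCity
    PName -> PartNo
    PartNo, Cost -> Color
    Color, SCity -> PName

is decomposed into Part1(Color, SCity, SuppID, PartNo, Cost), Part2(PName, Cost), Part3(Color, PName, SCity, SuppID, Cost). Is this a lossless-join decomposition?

Chase test. Columns are Color, PName, SCity, SuppID, PartNo, Cost; row i has aⱼ where attribute j ∈ Parti, else bᵢⱼ.
Initial tableau (one row per fragment):
  row 1: a1 b12 a3 a4 a5 a6
  row 2: b21 a2 b23 b24 b25 a6
  row 3: a1 a2 a3 a4 b35 a6
Rows 1 and 2 agree on Cost; apply Cost→SCity and equate their SCity entries.
Rows 2 and 3 agree on PName; apply PName→PartNo and equate their PartNo entries.
Rows 2 and 3 agree on PartNo, Cost; apply PartNo, Cost→Color and equate their Color entries.
Rows 1 and 2 agree on Color, SCity; apply Color, SCity→PName and equate their PName entries.
Rows 1 and 2 agree on PName; apply PName→PartNo and equate their PartNo entries.
Row 1 is now all distinguished symbols — the join is lossless.

Yes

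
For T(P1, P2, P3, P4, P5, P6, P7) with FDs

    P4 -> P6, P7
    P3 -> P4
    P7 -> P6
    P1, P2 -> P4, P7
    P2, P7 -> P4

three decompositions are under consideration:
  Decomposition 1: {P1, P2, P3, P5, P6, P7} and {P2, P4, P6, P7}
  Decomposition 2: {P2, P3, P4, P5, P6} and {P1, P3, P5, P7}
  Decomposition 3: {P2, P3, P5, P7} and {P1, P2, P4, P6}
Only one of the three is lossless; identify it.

Decomposition 1

Decomposition 1: common = {P2, P6, P7}, closure = {P2, P4, P6, P7} → lossless.
Decomposition 2: common = {P3, P5}, closure = {P3, P4, P5, P6, P7} → lossy.
Decomposition 3: common = {P2}, closure = {P2} → lossy.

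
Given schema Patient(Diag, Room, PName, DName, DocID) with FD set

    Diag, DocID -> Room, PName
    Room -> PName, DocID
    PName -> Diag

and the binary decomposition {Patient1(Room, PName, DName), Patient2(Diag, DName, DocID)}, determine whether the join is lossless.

Common attributes: Patient1 ∩ Patient2 = {DName}.
No dependency enlarges {DName}, so (DName)⁺ = {DName}.
The closure contains neither all of Patient1 = {Room, PName, DName} nor all of Patient2 = {Diag, DName, DocID}, so the common attributes are not a superkey of either fragment. The join is lossy.

No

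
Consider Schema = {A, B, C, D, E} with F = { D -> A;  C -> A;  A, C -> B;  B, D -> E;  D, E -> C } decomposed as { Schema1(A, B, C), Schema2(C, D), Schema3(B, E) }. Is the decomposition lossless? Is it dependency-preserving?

lossy and not dependency-preserving

Lossless test (chase): Rows 1 and 2 agree on C; apply C→A and equate their A entries. Rows 1 and 2 agree on A, C; apply A, C→B and equate their B entries. No row becomes fully distinguished — the join is lossy.
Dependency preservation: the restricted closure of {D} across the fragments never reaches {A}, so D → A cannot be enforced without a join — not preserved.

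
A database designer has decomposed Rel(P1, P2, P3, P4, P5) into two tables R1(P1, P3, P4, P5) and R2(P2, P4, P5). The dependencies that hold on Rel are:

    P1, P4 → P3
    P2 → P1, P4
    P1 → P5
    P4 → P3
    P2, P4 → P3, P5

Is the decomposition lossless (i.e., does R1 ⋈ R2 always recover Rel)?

Common attributes: R1 ∩ R2 = {P4, P5}.
Closure of {P4, P5}: P4 → P3 applies, adding P3. So (P4, P5)⁺ = {P3, P4, P5}.
The closure contains neither all of R1 = {P1, P3, P4, P5} nor all of R2 = {P2, P4, P5}, so the common attributes are not a superkey of either fragment. The join is lossy.

No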